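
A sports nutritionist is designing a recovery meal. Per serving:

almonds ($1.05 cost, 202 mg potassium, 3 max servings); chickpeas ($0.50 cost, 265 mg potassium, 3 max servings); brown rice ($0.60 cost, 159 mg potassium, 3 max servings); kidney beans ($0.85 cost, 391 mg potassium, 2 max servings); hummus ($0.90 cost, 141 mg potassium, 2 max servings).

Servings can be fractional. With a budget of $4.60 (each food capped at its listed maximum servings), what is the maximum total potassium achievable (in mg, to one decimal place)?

Potassium per dollar: chickpeas 530, kidney beans 460, brown rice 265, almonds 192.4, hummus 156.7.
Take 3 servings of chickpeas: spends $1.50, +795.0 mg potassium (running total 795.0 mg).
Take 2 servings of kidney beans: spends $1.70, +782.0 mg potassium (running total 1577.0 mg).
Take 2.333 servings of brown rice: spends $1.40, +371.0 mg potassium (running total 1948.0 mg).
Greedy by best ratio exhausts the cost allowance optimally: 1948.0 mg.

1948.0 mg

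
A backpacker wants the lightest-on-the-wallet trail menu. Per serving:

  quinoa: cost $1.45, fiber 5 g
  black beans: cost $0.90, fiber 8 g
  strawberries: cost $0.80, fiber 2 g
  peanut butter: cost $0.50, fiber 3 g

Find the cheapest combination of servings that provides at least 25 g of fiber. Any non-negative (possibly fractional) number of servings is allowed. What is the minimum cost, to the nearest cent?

Cost per g of fiber: black beans $0.1125, peanut butter $0.1667, quinoa $0.2900, strawberries $0.4000.
With no serving limits, use only black beans: 25 g / 8 g = 3.125 servings × $0.90 = $2.81.

$2.81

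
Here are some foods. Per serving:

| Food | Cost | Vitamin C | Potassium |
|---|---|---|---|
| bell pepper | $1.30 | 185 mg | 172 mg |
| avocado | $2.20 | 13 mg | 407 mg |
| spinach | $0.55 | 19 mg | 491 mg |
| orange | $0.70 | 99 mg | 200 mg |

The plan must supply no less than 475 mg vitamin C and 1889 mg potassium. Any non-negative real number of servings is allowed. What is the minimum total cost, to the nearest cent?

$4.21

Check every corner: each single food scaled to meet both minima, and each pair solved so both constraints bind.
bell pepper only: max(475/185, 1889/172) = 10.98 servings → $14.28.
avocado only: max(475/13, 1889/407) = 36.54 servings → $80.38.
spinach only: max(475/19, 1889/491) = 25 servings → $13.75.
orange only: max(475/99, 1889/200) = 9.445 servings → $6.61.
bell pepper + avocado with both tight: 2.31 servings and 3.665 servings → $11.07.
bell pepper + spinach with both tight: 2.254 servings and 3.058 servings → $4.61.
bell pepper + orange: intersection lies outside the first quadrant.
avocado + spinach with both targets exact would need a negative amount; discard.
avocado + orange with both tight: 2.441 servings and 4.477 servings → $8.50.
spinach + orange with both tight: 2.053 servings and 4.404 servings → $4.21.
Cheapest feasible corner: $4.21.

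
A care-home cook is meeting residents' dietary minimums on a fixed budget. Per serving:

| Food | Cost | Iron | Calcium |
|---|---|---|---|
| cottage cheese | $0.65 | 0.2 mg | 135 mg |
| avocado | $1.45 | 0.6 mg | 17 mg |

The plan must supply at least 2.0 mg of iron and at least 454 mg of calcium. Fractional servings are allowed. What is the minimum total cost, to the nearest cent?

At the optimum either one food covers both requirements or two foods hit both targets exactly; no other combination can be cheaper.
cottage cheese only: max(2.0/0.2, 454/135) = 10 servings → $6.50.
avocado only: max(2.0/0.6, 454/17) = 26.71 servings → $38.72.
cottage cheese + avocado with both tight: 3.072 servings and 2.309 servings → $5.35.
So the least-cost plan costs $5.35.

$5.35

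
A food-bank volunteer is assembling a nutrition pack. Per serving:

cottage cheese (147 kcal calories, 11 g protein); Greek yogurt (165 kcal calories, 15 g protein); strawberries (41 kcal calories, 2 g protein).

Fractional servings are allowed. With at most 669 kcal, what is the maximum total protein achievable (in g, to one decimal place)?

Protein per kcal: Greek yogurt 0.09091, cottage cheese 0.07483, strawberries 0.04878.
With no serving limits, spend the whole calories allowance on Greek yogurt: 669 kcal / 165 kcal × 15 g = 60.8 g.

60.8 g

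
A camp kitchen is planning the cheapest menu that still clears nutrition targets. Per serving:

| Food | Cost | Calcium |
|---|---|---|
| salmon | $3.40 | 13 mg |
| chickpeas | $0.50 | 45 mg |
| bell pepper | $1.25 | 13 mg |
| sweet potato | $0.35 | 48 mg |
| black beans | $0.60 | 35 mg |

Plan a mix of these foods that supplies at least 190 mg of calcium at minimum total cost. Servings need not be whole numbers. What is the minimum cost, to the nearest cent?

Cost per mg of calcium: sweet potato $0.0073, chickpeas $0.0111, black beans $0.0171, bell pepper $0.0962, salmon $0.2615.
With no serving limits, use only sweet potato: 190 mg / 48 mg = 3.958 servings × $0.35 = $1.39.

$1.39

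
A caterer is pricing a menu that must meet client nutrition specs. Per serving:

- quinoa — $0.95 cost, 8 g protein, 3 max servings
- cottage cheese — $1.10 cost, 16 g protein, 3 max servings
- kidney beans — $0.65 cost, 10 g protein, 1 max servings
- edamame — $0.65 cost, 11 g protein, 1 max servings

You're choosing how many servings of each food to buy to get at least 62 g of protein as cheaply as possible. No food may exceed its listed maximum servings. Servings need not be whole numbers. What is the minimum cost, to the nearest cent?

$4.12

Cost per g of protein: edamame $0.0591, kidney beans $0.0650, cottage cheese $0.0688, quinoa $0.1187.
Take 1 serving of edamame: +11.0 g protein for $0.65 (total $0.65, still need 51.0 g).
Take 1 serving of kidney beans: +10.0 g protein for $0.65 (total $1.30, still need 41.0 g).
Take 2.562 servings of cottage cheese: +41.0 g protein for $2.82 (total $4.12, still need 0.0 g).
Filling from the cheapest source first is optimal under one linear minimum: $4.12.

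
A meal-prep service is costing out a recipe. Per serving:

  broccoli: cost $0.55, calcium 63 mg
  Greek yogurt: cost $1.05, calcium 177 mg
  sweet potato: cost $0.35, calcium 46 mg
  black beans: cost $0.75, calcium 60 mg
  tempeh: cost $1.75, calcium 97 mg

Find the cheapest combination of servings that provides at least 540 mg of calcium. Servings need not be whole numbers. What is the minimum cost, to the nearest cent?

Cost per mg of calcium: Greek yogurt $0.0059, sweet potato $0.0076, broccoli $0.0087, black beans $0.0125, tempeh $0.0180.
With no serving limits, use only Greek yogurt: 540 mg / 177 mg = 3.051 servings × $1.05 = $3.20.

$3.20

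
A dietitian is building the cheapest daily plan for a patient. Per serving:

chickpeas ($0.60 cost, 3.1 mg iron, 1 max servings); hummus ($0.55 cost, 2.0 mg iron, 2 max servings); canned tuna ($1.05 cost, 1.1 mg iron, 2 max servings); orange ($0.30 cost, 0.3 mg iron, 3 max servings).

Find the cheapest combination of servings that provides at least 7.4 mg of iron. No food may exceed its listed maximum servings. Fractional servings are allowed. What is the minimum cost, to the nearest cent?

Cost per mg of iron: chickpeas $0.1935, hummus $0.2750, canned tuna $0.9545, orange $1.0000.
Take 1 serving of chickpeas: +3.1 mg iron for $0.60 (total $0.60, still need 4.3 mg).
Take 2 servings of hummus: +4.0 mg iron for $1.10 (total $1.70, still need 0.3 mg).
Take 0.2727 servings of canned tuna: +0.3 mg iron for $0.29 (total $1.99, still need 0.0 mg).
Filling from the cheapest source first is optimal under one linear minimum: $1.99.

$1.99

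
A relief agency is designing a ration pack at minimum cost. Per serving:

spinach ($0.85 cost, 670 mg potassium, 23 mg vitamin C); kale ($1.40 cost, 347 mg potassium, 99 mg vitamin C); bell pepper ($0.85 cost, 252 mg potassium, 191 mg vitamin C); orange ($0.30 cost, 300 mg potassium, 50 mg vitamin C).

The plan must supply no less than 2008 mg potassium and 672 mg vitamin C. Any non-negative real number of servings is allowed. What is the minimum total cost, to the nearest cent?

$3.36

Minimising a linear cost over {potassium ≥ 2008, vitamin C ≥ 672, servings ≥ 0} — the optimum is at a vertex, using one or two foods.
spinach only: max(2008/670, 672/23) = 29.22 servings → $24.83.
kale only: max(2008/347, 672/99) = 6.788 servings → $9.50.
bell pepper only: max(2008/252, 672/191) = 7.968 servings → $6.77.
orange only: max(2008/300, 672/50) = 13.44 servings → $4.03.
spinach + kale with both targets exact would need a negative amount; discard.
spinach + bell pepper with both tight: 1.753 servings and 3.307 servings → $4.30.
spinach + orange: the both-tight solution has a negative serving — not a feasible corner.
kale + bell pepper with both tight: 5.182 servings and 0.8322 servings → $7.96.
kale + orange: the both-tight solution has a negative serving — not a feasible corner.
bell pepper + orange with both tight: 2.264 servings and 4.792 servings → $3.36.
So the least-cost plan costs $3.36.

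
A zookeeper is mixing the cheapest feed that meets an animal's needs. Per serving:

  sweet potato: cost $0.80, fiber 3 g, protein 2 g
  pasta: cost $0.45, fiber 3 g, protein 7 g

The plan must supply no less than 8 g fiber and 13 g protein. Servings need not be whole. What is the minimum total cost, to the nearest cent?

$1.20

At the optimum either one food covers both requirements or two foods hit both targets exactly; no other combination can be cheaper.
sweet potato only: max(8/3, 13/2) = 6.5 servings → $5.20.
pasta only: max(8/3, 13/7) = 2.667 servings → $1.20.
sweet potato + pasta with both tight: 1.133 servings and 1.533 servings → $1.60.
Cheapest feasible corner: $1.20.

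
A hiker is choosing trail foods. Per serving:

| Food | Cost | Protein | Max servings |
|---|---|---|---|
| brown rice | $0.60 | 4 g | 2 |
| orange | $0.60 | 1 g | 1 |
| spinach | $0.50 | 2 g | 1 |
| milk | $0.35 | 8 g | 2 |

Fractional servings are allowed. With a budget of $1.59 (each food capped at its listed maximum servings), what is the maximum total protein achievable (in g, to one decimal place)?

21.9 g

Protein per dollar: milk 22.86, brown rice 6.667, spinach 4, orange 1.667.
Take 2 servings of milk: spends $0.70, +16.0 g protein (running total 16.0 g).
Take 1.483 servings of brown rice: spends $0.89, +5.9 g protein (running total 21.9 g).
Greedy by best ratio exhausts the cost allowance optimally: 21.9 g.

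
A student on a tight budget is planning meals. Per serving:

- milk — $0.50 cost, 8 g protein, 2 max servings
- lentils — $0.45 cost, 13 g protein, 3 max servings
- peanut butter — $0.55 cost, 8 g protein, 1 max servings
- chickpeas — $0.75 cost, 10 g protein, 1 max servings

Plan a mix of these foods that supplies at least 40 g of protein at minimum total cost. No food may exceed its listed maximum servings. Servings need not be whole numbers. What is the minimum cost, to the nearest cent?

$1.41

Cost per g of protein: lentils $0.0346, milk $0.0625, peanut butter $0.0688, chickpeas $0.0750.
Take 3 servings of lentils: +39.0 g protein for $1.35 (total $1.35, still need 1.0 g).
Take 0.125 servings of milk: +1.0 g protein for $0.06 (total $1.41, still need 0.0 g).
Greedy by cheapest-per-g is optimal for a single linear constraint, so the minimum cost is $1.41.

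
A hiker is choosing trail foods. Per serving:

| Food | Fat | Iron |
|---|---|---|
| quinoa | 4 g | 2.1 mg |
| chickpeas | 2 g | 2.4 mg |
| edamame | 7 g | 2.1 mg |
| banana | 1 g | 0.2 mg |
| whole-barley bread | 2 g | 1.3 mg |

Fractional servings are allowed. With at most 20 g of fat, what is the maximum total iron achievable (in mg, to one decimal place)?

Iron per g fat: chickpeas 1.2, whole-barley bread 0.65, quinoa 0.525, edamame 0.3, banana 0.2.
With no serving limits, spend the whole fat allowance on chickpeas: 20 g / 2 g × 2.4 mg = 24.0 mg.

24.0 mg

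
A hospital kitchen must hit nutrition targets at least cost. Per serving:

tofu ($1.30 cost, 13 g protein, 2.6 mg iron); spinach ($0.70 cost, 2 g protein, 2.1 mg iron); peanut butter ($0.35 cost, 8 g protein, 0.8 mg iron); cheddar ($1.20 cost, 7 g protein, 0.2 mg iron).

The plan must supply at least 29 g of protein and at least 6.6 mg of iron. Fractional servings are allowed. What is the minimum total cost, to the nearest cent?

With two linear requirements the optimum uses one or two foods; enumerate the corners.
tofu only: max(29/13, 6.6/2.6) = 2.538 servings → $3.30.
spinach only: max(29/2, 6.6/2.1) = 14.5 servings → $10.15.
peanut butter only: max(29/8, 6.6/0.8) = 8.25 servings → $2.89.
cheddar only: max(29/7, 6.6/0.2) = 33 servings → $39.60.
tofu + spinach with both tight: 2.158 servings and 0.4706 servings → $3.14.
tofu + peanut butter: intersection lies outside the first quadrant.
tofu + cheddar: the both-tight solution has a negative serving — not a feasible corner.
spinach + peanut butter with both tight: 1.947 servings and 3.138 servings → $2.46.
spinach + cheddar with both tight: 2.825 servings and 3.336 servings → $5.98.
peanut butter + cheddar: the both-tight solution has a negative serving — not a feasible corner.
So the least-cost plan costs $2.46.

$2.46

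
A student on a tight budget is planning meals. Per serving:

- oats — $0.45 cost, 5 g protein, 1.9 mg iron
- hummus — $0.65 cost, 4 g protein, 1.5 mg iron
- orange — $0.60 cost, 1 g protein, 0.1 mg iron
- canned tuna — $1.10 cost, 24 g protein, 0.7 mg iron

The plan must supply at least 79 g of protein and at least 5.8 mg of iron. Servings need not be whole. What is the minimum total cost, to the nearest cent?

$4.06

Compare the cost at each extreme point of the feasible region.
oats only: max(79/5, 5.8/1.9) = 15.8 servings → $7.11.
hummus only: max(79/4, 5.8/1.5) = 19.75 servings → $12.84.
orange only: max(79/1, 5.8/0.1) = 79 servings → $47.40.
canned tuna only: max(79/24, 5.8/0.7) = 8.286 servings → $9.11.
oats + hummus: intersection lies outside the first quadrant.
oats + orange: the both-tight solution has a negative serving — not a feasible corner.
oats + canned tuna with both tight: 1.993 servings and 2.876 servings → $4.06.
hummus + orange: intersection lies outside the first quadrant.
hummus + canned tuna with both tight: 2.527 servings and 2.87 servings → $4.80.
orange + canned tuna with both tight: 49.35 servings and 1.235 servings → $30.97.
So the least-cost plan costs $4.06.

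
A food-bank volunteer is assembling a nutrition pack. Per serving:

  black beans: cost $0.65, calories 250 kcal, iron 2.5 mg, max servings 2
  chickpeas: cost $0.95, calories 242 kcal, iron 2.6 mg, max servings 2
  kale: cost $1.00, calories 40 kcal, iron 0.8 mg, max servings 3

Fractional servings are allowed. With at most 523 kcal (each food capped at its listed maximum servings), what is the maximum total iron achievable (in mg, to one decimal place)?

6.7 mg

Iron per kcal: kale 0.02, chickpeas 0.01074, black beans 0.01.
Take 3 servings of kale: uses 120 kcal, +2.4 mg iron (running total 2.4 mg).
Take 1.665 servings of chickpeas: uses 403 kcal, +4.3 mg iron (running total 6.7 mg).
Filling greedily by iron-per-kcal is optimal for one linear limit, giving 6.7 mg.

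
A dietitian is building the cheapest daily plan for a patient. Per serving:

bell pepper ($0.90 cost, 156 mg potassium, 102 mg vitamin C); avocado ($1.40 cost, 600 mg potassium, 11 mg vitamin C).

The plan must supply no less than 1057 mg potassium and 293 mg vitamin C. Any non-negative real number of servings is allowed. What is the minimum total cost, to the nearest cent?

The cheapest plan sits at a corner of the feasible region — with two constraints it uses at most two foods.
bell pepper only: max(1057/156, 293/102) = 6.776 servings → $6.10.
avocado only: max(1057/600, 293/11) = 26.64 servings → $37.29.
bell pepper + avocado with both tight: 2.76 servings and 1.044 servings → $3.95.
So the least-cost plan costs $3.95.

$3.95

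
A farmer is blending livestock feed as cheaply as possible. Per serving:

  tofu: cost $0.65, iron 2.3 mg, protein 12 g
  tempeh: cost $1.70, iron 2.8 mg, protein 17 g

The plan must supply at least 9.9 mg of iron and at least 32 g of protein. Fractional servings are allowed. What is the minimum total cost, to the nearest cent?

An LP optimum is at a vertex; with two nutrient constraints at most two foods are used. Check each candidate.
tofu only: max(9.9/2.3, 32/12) = 4.304 servings → $2.80.
tempeh only: max(9.9/2.8, 32/17) = 3.536 servings → $6.01.
tofu + tempeh with both targets exact would need a negative amount; discard.
So the least-cost plan costs $2.80.

$2.80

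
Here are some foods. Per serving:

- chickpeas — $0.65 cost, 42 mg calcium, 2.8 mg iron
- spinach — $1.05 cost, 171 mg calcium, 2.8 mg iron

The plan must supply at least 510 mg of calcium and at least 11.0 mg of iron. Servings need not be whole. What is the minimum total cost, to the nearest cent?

$3.62

Minimising a linear cost over {calcium ≥ 510, iron ≥ 11.0, servings ≥ 0} — the optimum is at a vertex, using one or two foods.
chickpeas only: max(510/42, 11.0/2.8) = 12.14 servings → $7.89.
spinach only: max(510/171, 11.0/2.8) = 3.929 servings → $4.12.
chickpeas + spinach with both tight: 1.254 servings and 2.674 servings → $3.62.
So the least-cost plan costs $3.62.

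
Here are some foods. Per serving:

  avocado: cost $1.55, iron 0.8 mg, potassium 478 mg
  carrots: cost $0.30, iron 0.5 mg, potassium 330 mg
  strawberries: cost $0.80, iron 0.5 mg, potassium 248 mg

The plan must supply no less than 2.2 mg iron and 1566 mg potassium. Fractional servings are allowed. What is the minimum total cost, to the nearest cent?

This is a tiny linear program; its minimum lies at a vertex of the feasible set. List the vertices and price them.
avocado only: max(2.2/0.8, 1566/478) = 3.276 servings → $5.08.
carrots only: max(2.2/0.5, 1566/330) = 4.745 servings → $1.42.
strawberries only: max(2.2/0.5, 1566/248) = 6.315 servings → $5.05.
avocado + carrots: the both-tight solution has a negative serving — not a feasible corner.
avocado + strawberries: the both-tight solution has a negative serving — not a feasible corner.
carrots + strawberries: the both-tight solution has a negative serving — not a feasible corner.
The minimum over all feasible corners is $1.42.

$1.42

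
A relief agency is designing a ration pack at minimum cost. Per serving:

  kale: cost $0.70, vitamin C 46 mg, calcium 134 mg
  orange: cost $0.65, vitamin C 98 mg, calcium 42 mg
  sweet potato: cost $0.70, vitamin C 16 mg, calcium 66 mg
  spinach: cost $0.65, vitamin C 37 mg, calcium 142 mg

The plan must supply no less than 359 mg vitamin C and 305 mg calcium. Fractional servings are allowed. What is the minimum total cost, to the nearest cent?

$2.87

For a min-cost LP with two ≥-constraints, a basic feasible solution has at most two positive variables.
kale only: max(359/46, 305/134) = 7.804 servings → $5.46.
orange only: max(359/98, 305/42) = 7.262 servings → $4.72.
sweet potato only: max(359/16, 305/66) = 22.44 servings → $15.71.
spinach only: max(359/37, 305/142) = 9.703 servings → $6.31.
kale + orange with both tight: 1.323 servings and 3.042 servings → $2.90.
kale + sweet potato: the both-tight solution has a negative serving — not a feasible corner.
kale + spinach: the both-tight solution has a negative serving — not a feasible corner.
orange + sweet potato with both tight: 3.246 servings and 2.556 servings → $3.90.
orange + spinach with both tight: 3.211 servings and 1.198 servings → $2.87.
sweet potato + spinach: the both-tight solution has a negative serving — not a feasible corner.
Cheapest feasible corner: $2.87.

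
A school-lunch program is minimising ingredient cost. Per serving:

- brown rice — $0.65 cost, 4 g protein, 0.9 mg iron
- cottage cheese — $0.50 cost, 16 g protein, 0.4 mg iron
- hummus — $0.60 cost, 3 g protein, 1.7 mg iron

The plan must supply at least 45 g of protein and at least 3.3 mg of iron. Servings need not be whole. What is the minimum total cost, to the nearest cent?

$2.08

Minimising a linear cost over {protein ≥ 45, iron ≥ 3.3, servings ≥ 0} — the optimum is at a vertex, using one or two foods.
brown rice only: max(45/4, 3.3/0.9) = 11.25 servings → $7.31.
cottage cheese only: max(45/16, 3.3/0.4) = 8.25 servings → $4.12.
hummus only: max(45/3, 3.3/1.7) = 15 servings → $9.00.
brown rice + cottage cheese with both tight: 2.719 servings and 2.133 servings → $2.83.
brown rice + hummus: intersection lies outside the first quadrant.
cottage cheese + hummus with both tight: 2.562 servings and 1.338 servings → $2.08.
Cheapest feasible corner: $2.08.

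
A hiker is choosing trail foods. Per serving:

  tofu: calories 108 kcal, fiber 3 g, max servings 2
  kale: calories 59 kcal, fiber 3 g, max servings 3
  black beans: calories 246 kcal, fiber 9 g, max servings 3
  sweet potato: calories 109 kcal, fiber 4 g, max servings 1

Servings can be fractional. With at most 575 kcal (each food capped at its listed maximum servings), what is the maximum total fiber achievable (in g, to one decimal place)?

23.6 g

Fiber per kcal: kale 0.05085, sweet potato 0.0367, black beans 0.03659, tofu 0.02778.
Take 3 servings of kale: uses 177 kcal, +9.0 g fiber (running total 9.0 g).
Take 1 serving of sweet potato: uses 109 kcal, +4.0 g fiber (running total 13.0 g).
Take 1.175 servings of black beans: uses 289 kcal, +10.6 g fiber (running total 23.6 g).
Filling greedily by fiber-per-kcal is optimal for one linear limit, giving 23.6 g.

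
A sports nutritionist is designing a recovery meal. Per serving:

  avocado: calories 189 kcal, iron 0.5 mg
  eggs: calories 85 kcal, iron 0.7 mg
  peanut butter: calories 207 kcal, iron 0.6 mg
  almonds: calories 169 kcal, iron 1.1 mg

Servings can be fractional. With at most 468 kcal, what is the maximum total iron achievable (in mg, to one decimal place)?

Iron per kcal: eggs 0.008235, almonds 0.006509, peanut butter 0.002899, avocado 0.002646.
With no serving limits, spend the whole calories allowance on eggs: 468 kcal / 85 kcal × 0.7 mg = 3.9 mg.

3.9 mg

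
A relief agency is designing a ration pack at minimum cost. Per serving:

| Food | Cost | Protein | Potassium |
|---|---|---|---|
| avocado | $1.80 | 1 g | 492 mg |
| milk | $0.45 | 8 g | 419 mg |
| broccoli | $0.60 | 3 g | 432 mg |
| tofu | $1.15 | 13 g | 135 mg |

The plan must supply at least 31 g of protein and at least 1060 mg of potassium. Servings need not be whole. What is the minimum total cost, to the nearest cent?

This is a tiny linear program; its minimum lies at a vertex of the feasible set. List the vertices and price them.
avocado only: max(31/1, 1060/492) = 31 servings → $55.80.
milk only: max(31/8, 1060/419) = 3.875 servings → $1.74.
broccoli only: max(31/3, 1060/432) = 10.33 servings → $6.20.
tofu only: max(31/13, 1060/135) = 7.852 servings → $9.03.
avocado + milk: the both-tight solution has a negative serving — not a feasible corner.
avocado + broccoli with both targets exact would need a negative amount; discard.
avocado + tofu with both tight: 1.533 servings and 2.267 servings → $5.37.
milk + broccoli with both targets exact would need a negative amount; discard.
milk + tofu with both tight: 2.197 servings and 1.033 servings → $2.18.
broccoli + tofu with both tight: 1.841 servings and 1.96 servings → $3.36.
Cheapest feasible corner: $1.74.

$1.74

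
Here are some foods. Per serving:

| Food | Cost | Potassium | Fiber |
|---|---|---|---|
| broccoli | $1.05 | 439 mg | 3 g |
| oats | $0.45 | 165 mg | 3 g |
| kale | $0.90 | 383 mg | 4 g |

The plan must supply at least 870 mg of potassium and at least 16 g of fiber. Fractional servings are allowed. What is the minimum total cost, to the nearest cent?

The cheapest plan sits at a corner of the feasible region — with two constraints it uses at most two foods.
broccoli only: max(870/439, 16/3) = 5.333 servings → $5.60.
oats only: max(870/165, 16/3) = 5.333 servings → $2.40.
kale only: max(870/383, 16/4) = 4 servings → $3.60.
broccoli + oats: the both-tight solution has a negative serving — not a feasible corner.
broccoli + kale: intersection lies outside the first quadrant.
oats + kale: the both-tight solution has a negative serving — not a feasible corner.
So the least-cost plan costs $2.40.

$2.40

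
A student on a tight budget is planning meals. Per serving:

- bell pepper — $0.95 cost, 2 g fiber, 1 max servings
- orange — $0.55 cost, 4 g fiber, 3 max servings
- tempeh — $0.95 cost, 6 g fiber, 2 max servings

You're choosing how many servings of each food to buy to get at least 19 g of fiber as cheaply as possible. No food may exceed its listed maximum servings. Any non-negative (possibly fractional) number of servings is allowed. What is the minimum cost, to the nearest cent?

Cost per g of fiber: orange $0.1375, tempeh $0.1583, bell pepper $0.4750.
Take 3 servings of orange: +12.0 g fiber for $1.65 (total $1.65, still need 7.0 g).
Take 1.167 servings of tempeh: +7.0 g fiber for $1.11 (total $2.76, still need 0.0 g).
Filling from the cheapest source first is optimal under one linear minimum: $2.76.

$2.76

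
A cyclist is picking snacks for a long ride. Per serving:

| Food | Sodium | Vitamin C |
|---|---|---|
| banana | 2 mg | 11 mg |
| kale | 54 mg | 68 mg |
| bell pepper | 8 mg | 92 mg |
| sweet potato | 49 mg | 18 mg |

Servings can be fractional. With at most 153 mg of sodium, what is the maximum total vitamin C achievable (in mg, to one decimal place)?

Vitamin C per mg sodium: bell pepper 11.5, banana 5.5, kale 1.259, sweet potato 0.3673.
With no serving limits, spend the whole sodium allowance on bell pepper: 153 mg / 8 mg × 92 mg = 1759.5 mg.

1759.5 mg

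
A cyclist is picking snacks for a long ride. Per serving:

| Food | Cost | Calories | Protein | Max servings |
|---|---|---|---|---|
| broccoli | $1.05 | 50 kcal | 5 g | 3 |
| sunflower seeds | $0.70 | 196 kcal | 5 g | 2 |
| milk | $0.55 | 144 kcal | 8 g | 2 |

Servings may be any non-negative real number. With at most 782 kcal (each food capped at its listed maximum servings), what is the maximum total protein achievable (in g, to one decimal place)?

Protein per kcal: broccoli 0.1, milk 0.05556, sunflower seeds 0.02551.
Take 3 servings of broccoli: uses 150 kcal, +15.0 g protein (running total 15.0 g).
Take 2 servings of milk: uses 288 kcal, +16.0 g protein (running total 31.0 g).
Take 1.755 servings of sunflower seeds: uses 344 kcal, +8.8 g protein (running total 39.8 g).
Greedy by best ratio exhausts the calories allowance optimally: 39.8 g.

39.8 g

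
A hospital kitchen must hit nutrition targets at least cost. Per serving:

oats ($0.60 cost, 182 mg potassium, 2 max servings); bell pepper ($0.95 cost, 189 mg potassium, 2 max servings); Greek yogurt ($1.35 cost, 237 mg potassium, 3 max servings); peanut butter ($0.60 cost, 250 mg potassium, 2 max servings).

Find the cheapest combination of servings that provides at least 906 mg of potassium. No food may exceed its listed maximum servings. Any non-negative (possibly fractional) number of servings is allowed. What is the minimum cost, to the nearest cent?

Cost per mg of potassium: peanut butter $0.0024, oats $0.0033, bell pepper $0.0050, Greek yogurt $0.0057.
Take 2 servings of peanut butter: +500.0 mg potassium for $1.20 (total $1.20, still need 406.0 mg).
Take 2 servings of oats: +364.0 mg potassium for $1.20 (total $2.40, still need 42.0 mg).
Take 0.2222 servings of bell pepper: +42.0 mg potassium for $0.21 (total $2.61, still need 0.0 mg).
Filling from the cheapest source first is optimal under one linear minimum: $2.61.

$2.61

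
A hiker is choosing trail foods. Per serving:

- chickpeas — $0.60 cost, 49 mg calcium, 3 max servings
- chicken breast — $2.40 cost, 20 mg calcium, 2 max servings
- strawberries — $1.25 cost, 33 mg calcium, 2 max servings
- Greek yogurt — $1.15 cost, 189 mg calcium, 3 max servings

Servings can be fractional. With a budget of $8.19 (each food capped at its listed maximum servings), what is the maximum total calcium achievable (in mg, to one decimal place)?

783.7 mg

Calcium per dollar: Greek yogurt 164.3, chickpeas 81.67, strawberries 26.4, chicken breast 8.333.
Take 3 servings of Greek yogurt: spends $3.45, +567.0 mg calcium (running total 567.0 mg).
Take 3 servings of chickpeas: spends $1.80, +147.0 mg calcium (running total 714.0 mg).
Take 2 servings of strawberries: spends $2.50, +66.0 mg calcium (running total 780.0 mg).
Take 0.1833 servings of chicken breast: spends $0.44, +3.7 mg calcium (running total 783.7 mg).
Greedy by best ratio exhausts the cost allowance optimally: 783.7 mg.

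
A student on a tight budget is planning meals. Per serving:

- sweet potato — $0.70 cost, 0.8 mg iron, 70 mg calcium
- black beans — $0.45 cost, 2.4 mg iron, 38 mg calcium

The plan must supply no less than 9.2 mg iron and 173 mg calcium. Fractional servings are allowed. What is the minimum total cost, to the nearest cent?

$1.99

sweet potato only: max(9.2/0.8, 173/70) = 11.5 servings → $8.05.
black beans only: max(9.2/2.4, 173/38) = 4.553 servings → $2.05.
sweet potato + black beans with both tight: 0.4767 servings and 3.674 servings → $1.99.
The minimum over all feasible corners is $1.99.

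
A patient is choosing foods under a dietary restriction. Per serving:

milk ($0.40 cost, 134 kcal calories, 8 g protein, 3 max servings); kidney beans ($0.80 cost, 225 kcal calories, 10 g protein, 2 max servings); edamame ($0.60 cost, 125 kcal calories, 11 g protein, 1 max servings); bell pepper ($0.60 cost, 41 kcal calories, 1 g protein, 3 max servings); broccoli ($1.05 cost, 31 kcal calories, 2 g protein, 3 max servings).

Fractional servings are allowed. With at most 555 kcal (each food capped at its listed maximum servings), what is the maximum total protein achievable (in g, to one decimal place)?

Protein per kcal: edamame 0.088, broccoli 0.06452, milk 0.0597, kidney beans 0.04444, bell pepper 0.02439.
Take 1 serving of edamame: uses 125 kcal, +11.0 g protein (running total 11.0 g).
Take 3 servings of broccoli: uses 93 kcal, +6.0 g protein (running total 17.0 g).
Take 2.515 servings of milk: uses 337 kcal, +20.1 g protein (running total 37.1 g).
Greedy by best ratio exhausts the calories allowance optimally: 37.1 g.

37.1 g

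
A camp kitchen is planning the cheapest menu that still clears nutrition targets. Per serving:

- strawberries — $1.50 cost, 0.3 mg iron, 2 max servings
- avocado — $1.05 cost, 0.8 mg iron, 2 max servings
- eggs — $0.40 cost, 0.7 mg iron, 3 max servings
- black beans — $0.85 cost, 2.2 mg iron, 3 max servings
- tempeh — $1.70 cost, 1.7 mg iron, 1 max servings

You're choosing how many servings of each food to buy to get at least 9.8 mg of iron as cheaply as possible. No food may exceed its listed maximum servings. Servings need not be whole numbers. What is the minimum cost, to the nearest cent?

Cost per mg of iron: black beans $0.3864, eggs $0.5714, tempeh $1.0000, avocado $1.3125, strawberries $5.0000.
Take 3 servings of black beans: +6.6 mg iron for $2.55 (total $2.55, still need 3.2 mg).
Take 3 servings of eggs: +2.1 mg iron for $1.20 (total $3.75, still need 1.1 mg).
Take 0.6471 servings of tempeh: +1.1 mg iron for $1.10 (total $4.85, still need 0.0 mg).
Greedy by cheapest-per-mg is optimal for a single linear constraint, so the minimum cost is $4.85.

$4.85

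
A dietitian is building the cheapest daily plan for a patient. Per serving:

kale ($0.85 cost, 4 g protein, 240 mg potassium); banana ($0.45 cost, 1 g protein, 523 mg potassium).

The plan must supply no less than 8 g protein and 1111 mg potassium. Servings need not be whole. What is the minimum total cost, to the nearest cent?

Minimising a linear cost over {protein ≥ 8, potassium ≥ 1111, servings ≥ 0} — the optimum is at a vertex, using one or two foods.
kale only: max(8/4, 1111/240) = 4.629 servings → $3.93.
banana only: max(8/1, 1111/523) = 8 servings → $3.60.
kale + banana with both tight: 1.659 servings and 1.363 servings → $2.02.
So the least-cost plan costs $2.02.

$2.02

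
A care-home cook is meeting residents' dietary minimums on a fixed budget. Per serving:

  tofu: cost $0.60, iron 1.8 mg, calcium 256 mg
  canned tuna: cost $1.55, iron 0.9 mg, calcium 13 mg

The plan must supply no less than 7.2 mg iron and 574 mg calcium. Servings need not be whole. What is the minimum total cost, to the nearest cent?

With two linear requirements the optimum uses one or two foods; enumerate the corners.
tofu only: max(7.2/1.8, 574/256) = 4 servings → $2.40.
canned tuna only: max(7.2/0.9, 574/13) = 44.15 servings → $68.44.
tofu + canned tuna with both tight: 2.043 servings and 3.913 servings → $7.29.
Cheapest feasible corner: $2.40.

$2.40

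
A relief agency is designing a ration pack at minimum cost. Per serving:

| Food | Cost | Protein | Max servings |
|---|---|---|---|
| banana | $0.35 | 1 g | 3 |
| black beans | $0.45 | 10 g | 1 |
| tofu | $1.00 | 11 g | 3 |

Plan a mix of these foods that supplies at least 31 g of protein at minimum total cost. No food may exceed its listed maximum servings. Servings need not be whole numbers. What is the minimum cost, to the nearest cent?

Cost per g of protein: black beans $0.0450, tofu $0.0909, banana $0.3500.
Take 1 serving of black beans: +10.0 g protein for $0.45 (total $0.45, still need 21.0 g).
Take 1.909 servings of tofu: +21.0 g protein for $1.91 (total $2.36, still need 0.0 g).
Filling from the cheapest source first is optimal under one linear minimum: $2.36.

$2.36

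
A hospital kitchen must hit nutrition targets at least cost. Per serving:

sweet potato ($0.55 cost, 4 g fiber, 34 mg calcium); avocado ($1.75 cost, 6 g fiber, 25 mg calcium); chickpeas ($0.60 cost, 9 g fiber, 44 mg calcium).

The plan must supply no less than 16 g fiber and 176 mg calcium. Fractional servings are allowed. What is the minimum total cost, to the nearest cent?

$2.40

sweet potato only: max(16/4, 176/34) = 5.176 servings → $2.85.
avocado only: max(16/6, 176/25) = 7.04 servings → $12.32.
chickpeas only: max(16/9, 176/44) = 4 servings → $2.40.
sweet potato + avocado: intersection lies outside the first quadrant.
sweet potato + chickpeas with both targets exact would need a negative amount; discard.
avocado + chickpeas: intersection lies outside the first quadrant.
The minimum over all feasible corners is $2.40.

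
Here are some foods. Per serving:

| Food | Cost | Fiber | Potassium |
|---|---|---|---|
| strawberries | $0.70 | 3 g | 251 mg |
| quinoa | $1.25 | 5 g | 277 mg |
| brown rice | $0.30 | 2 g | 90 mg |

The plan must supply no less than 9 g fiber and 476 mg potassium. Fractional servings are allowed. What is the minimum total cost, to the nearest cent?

$1.50

Two binding constraints pin down two serving amounts, so the optimal mix uses at most two foods. The candidates are each food alone (scaled to the tighter of fiber/potassium) and each pair with both constraints tight.
strawberries only: max(9/3, 476/251) = 3 servings → $2.10.
quinoa only: max(9/5, 476/277) = 1.8 servings → $2.25.
brown rice only: max(9/2, 476/90) = 5.289 servings → $1.59.
strawberries + quinoa with both targets exact would need a negative amount; discard.
strawberries + brown rice with both tight: 0.6121 servings and 3.582 servings → $1.50.
quinoa + brown rice with both tight: 1.365 servings and 1.087 servings → $2.03.
The minimum over all feasible corners is $1.50.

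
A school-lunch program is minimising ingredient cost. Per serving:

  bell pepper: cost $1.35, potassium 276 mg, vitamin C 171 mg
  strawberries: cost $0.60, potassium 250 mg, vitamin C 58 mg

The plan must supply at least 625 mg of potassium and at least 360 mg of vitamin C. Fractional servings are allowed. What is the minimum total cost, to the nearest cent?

$2.88

bell pepper only: max(625/276, 360/171) = 2.264 servings → $3.06.
strawberries only: max(625/250, 360/58) = 6.207 servings → $3.72.
bell pepper + strawberries with both tight: 2.01 servings and 0.281 servings → $2.88.
The minimum over all feasible corners is $2.88.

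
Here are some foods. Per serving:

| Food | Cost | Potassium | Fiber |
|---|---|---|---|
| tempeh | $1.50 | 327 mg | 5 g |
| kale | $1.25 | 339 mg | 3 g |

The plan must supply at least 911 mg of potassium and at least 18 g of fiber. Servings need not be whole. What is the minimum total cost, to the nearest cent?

The cheapest plan sits at a corner of the feasible region — with two constraints it uses at most two foods.
tempeh only: max(911/327, 18/5) = 3.6 servings → $5.40.
kale only: max(911/339, 18/3) = 6 servings → $7.50.
tempeh + kale: the both-tight solution has a negative serving — not a feasible corner.
So the least-cost plan costs $5.40.

$5.40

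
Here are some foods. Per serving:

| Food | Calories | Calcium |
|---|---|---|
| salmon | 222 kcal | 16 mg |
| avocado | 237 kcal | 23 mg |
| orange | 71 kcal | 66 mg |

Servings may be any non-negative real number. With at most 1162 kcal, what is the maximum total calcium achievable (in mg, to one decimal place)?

1080.2 mg

Calcium per kcal: orange 0.9296, avocado 0.09705, salmon 0.07207.
With no serving limits, spend the whole calories allowance on orange: 1162 kcal / 71 kcal × 66 mg = 1080.2 mg.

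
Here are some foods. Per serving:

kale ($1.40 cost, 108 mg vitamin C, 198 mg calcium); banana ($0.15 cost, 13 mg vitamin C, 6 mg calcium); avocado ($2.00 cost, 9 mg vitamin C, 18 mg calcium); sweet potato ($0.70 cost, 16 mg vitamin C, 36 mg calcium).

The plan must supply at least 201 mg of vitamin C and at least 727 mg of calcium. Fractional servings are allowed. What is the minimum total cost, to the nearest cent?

For a min-cost LP with two ≥-constraints, a basic feasible solution has at most two positive variables.
kale only: max(201/108, 727/198) = 3.672 servings → $5.14.
banana only: max(201/13, 727/6) = 121.2 servings → $18.18.
avocado only: max(201/9, 727/18) = 40.39 servings → $80.78.
sweet potato only: max(201/16, 727/36) = 20.19 servings → $14.14.
kale + banana: intersection lies outside the first quadrant.
kale + avocado: the both-tight solution has a negative serving — not a feasible corner.
kale + sweet potato with both targets exact would need a negative amount; discard.
banana + avocado with both targets exact would need a negative amount; discard.
banana + sweet potato: intersection lies outside the first quadrant.
avocado + sweet potato: intersection lies outside the first quadrant.
So the least-cost plan costs $5.14.

$5.14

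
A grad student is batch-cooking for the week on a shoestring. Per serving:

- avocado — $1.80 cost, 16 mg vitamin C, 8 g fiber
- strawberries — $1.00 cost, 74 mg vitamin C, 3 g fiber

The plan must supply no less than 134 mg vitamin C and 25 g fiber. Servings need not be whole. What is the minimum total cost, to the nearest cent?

A basic optimal solution has at most two foods positive. Try each food alone and each pair with both targets met exactly.
avocado only: max(134/16, 25/8) = 8.375 servings → $15.07.
strawberries only: max(134/74, 25/3) = 8.333 servings → $8.33.
avocado + strawberries with both tight: 2.662 servings and 1.235 servings → $6.03.
The minimum over all feasible corners is $6.03.

$6.03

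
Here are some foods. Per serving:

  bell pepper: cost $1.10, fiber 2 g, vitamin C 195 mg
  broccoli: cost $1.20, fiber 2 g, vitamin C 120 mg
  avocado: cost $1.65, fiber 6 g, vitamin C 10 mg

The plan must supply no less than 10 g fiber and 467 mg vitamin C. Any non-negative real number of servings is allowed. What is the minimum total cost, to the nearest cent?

This is a tiny linear program; its minimum lies at a vertex of the feasible set. List the vertices and price them.
bell pepper only: max(10/2, 467/195) = 5 servings → $5.50.
broccoli only: max(10/2, 467/120) = 5 servings → $6.00.
avocado only: max(10/6, 467/10) = 46.7 servings → $77.06.
bell pepper + broccoli: intersection lies outside the first quadrant.
bell pepper + avocado with both tight: 2.35 servings and 0.8835 servings → $4.04.
broccoli + avocado with both tight: 3.86 servings and 0.38 servings → $5.26.
Cheapest feasible corner: $4.04.

$4.04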